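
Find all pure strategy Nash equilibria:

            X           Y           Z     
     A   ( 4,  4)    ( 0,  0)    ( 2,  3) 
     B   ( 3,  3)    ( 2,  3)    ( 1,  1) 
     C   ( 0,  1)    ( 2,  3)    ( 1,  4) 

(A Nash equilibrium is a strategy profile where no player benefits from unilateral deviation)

Nash equilibrium: (A, X), (B, Y)

Work:
Best responses:
  P1 vs X: payoffs [4, 3, 0] → best response A (payoff 4)
  P1 vs Y: payoffs [0, 2, 2] → best response B/C (payoff 2)
  P1 vs Z: payoffs [2, 1, 1] → best response A (payoff 2)
  P2 vs A: payoffs [4, 0, 3] → best response X (payoff 4)
  P2 vs B: payoffs [3, 3, 1] → best response X/Y (payoff 3)
  P2 vs C: payoffs [1, 3, 4] → best response Z (payoff 4)
Mutual best responses: (A,X), (B,Y) → Nash equilibria.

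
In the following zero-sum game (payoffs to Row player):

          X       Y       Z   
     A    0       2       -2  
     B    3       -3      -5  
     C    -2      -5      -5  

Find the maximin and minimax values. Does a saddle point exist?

Maximin = -2, Minimax = -2, Saddle: True

Work:
Row minimums: [-2, -5, -5] → maximin = -2
Column maximums: [3, 2, -2] → minimax = -2
Saddle point exists! Game value = -2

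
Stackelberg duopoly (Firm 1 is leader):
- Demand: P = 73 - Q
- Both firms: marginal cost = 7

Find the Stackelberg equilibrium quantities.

q₁* (leader) = 33.0, q₂* (follower) = 16.5

Work:
Follower's reaction: q₂ = (a - c - q₁)/2
Leader substitutes: π₁ = q₁·(a - q₁ - (a-c-q₁)/2 - c)
FOC: q₁* = (73 - 7)/2 = 33.00
Then: q₂* = (73 - 7 - 33.0)/2 = 16.50
Leader has first-mover advantage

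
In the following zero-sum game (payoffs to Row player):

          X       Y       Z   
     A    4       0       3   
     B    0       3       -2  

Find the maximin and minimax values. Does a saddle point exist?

Maximin = 0, Minimax = 3, Saddle: False

Work:
Row minimums: [0, -2] → maximin = 0
Column maximums: [4, 3, 3] → minimax = 3
No saddle point (maximin ≠ minimax). Mixed strategy needed.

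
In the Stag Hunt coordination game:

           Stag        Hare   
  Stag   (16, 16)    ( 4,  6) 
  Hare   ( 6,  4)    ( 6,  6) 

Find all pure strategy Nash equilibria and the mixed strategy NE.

Pure NE: (Stag, Stag) and (Hare, Hare); Mixed NE: p = 0.1667, q = 0.1667

Work:
Check pure NE:
(Stag, Stag): (16, 16) - no unilateral deviation beneficial
(Hare, Hare): (6, 6) - no unilateral deviation beneficial
Mixed NE: P1 plays Stag with p = 0.1667, P2 plays Stag with q = 0.1667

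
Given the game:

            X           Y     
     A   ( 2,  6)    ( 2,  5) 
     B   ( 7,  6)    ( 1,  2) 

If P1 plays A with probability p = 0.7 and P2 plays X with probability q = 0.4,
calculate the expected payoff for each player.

E[P1] = 2.42, E[P2] = 4.86

Work:
E[P1] = p·q·π₁(A,X) + p·(1-q)·π₁(A,Y) + (1-p)·q·π₁(B,X) + (1-p)·(1-q)·π₁(B,Y)
= 0.7·0.4·2 + 0.7·0.6·2 + 0.3·0.4·7 + 0.3·0.6·1
= 2.42

E[P2] = 4.86 (similar calculation)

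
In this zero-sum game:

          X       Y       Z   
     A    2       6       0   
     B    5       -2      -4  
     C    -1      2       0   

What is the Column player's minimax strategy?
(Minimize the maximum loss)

Column should play Z, value = 0

Work:
Column player minimizes Row's maximum payoff:
Column X: max payoff to Row = 5
Column Y: max payoff to Row = 6
Column Z: max payoff to Row = 0
Minimum is 0, achieved by column Z.
Minimax strategy: Z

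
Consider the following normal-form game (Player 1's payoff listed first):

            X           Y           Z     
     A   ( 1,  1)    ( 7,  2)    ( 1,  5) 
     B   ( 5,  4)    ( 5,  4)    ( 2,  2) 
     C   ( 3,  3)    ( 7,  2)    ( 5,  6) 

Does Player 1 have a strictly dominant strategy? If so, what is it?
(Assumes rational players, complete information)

No strictly dominant strategy exists for Player 1

Work:
A strategy strictly dominates another if it gives a strictly higher payoff against every opponent action. Compare each pair of P1's strategies column-by-column:
  A vs B: [1 vs 5, 7 vs 5, 1 vs 2] → A does not strictly dominate B (column X: 1 ≤ 5)
  A vs C: [1 vs 3, 7 vs 7, 1 vs 5] → A does not strictly dominate C (column X: 1 ≤ 3)
  B vs A: [5 vs 1, 5 vs 7, 2 vs 1] → B does not strictly dominate A (column Y: 5 ≤ 7)
  B vs C: [5 vs 3, 5 vs 7, 2 vs 5] → B does not strictly dominate C (column Y: 5 ≤ 7)
  C vs A: [3 vs 1, 7 vs 7, 5 vs 1] → C does not strictly dominate A (column Y: 7 ≤ 7)
  C vs B: [3 vs 5, 7 vs 5, 5 vs 2] → C does not strictly dominate B (column X: 3 ≤ 5)
No single strategy strictly dominates all others → no strictly dominant strategy.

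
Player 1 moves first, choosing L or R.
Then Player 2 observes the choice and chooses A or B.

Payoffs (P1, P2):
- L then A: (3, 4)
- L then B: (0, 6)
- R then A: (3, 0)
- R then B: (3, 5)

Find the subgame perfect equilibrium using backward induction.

P1 plays R, P2 plays B after L and B after R; Payoff (3, 5)

Work:
Backward induction:
After L: P2 chooses B → P1 gets 0
After R: P2 chooses B → P1 gets 3
P1 chooses R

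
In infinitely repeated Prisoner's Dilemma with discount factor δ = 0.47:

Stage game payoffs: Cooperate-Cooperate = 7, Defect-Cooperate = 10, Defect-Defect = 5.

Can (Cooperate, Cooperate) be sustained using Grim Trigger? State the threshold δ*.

δ* = 0.6; since δ = 0.47 < 0.6, cooperation cannot be sustained

Work:
For Grim Trigger:
Cooperate forever: 7/(1-δ)
Defect then punished: 10 + 5·δ/(1-δ)
Need: 7/(1-δ) ≥ 10 + 5·δ/(1-δ)
Solving: δ ≥ (T-R)/(T-P) = (10-7)/(10-5) = 0.6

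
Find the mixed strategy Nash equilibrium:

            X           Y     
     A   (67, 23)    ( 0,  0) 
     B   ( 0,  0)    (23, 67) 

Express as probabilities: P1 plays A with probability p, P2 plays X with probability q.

p = 0.7444, q = 0.2556

Work:
Find probabilities that make opponent indifferent:
P2 chooses q to make P1 indifferent between A and B
P1 chooses p to make P2 indifferent between X and Y
Mixed NE: P1 plays (A: 0.7444, B: 0.2556), P2 plays (X: 0.2556, Y: 0.7444)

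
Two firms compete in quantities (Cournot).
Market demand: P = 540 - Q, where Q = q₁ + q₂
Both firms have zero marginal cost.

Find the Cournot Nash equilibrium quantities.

q₁* = q₂* = 180.0; P* = 180.0

Work:
Profit: π_i = P·q_i = (a - q_i - q_j)·q_i
FOC: ∂π_i/∂q_i = a - 2q_i - q_j = 0
Reaction function: q_i = (540 - q_j)/2
Symmetry: q* = 540/3 = 180.0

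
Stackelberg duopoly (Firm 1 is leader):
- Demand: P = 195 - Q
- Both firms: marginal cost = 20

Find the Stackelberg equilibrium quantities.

q₁* (leader) = 87.5, q₂* (follower) = 43.75

Work:
Follower's reaction: q₂ = (a - c - q₁)/2
Leader substitutes: π₁ = q₁·(a - q₁ - (a-c-q₁)/2 - c)
FOC: q₁* = (195 - 20)/2 = 87.50
Then: q₂* = (195 - 20 - 87.5)/2 = 43.75
Leader has first-mover advantage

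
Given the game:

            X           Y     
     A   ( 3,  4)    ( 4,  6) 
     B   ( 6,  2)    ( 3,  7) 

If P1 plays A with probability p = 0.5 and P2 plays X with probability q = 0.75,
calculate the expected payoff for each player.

E[P1] = 4.25, E[P2] = 3.875

Work:
E[P1] = p·q·π₁(A,X) + p·(1-q)·π₁(A,Y) + (1-p)·q·π₁(B,X) + (1-p)·(1-q)·π₁(B,Y)
= 0.5·0.75·3 + 0.5·0.25·4 + 0.5·0.75·6 + 0.5·0.25·3
= 4.25

E[P2] = 3.875 (similar calculation)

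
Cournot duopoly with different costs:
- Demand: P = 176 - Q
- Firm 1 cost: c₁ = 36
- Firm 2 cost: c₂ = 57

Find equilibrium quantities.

q₁* = 53.67, q₂* = 32.67

Work:
Reaction: q₁ = (176 - 36 - q₂)/2
Reaction: q₂ = (176 - 57 - q₁)/2
Solve simultaneously:
q₁* = (176 - 2×36 + 57)/3 = 53.67
q₂* = (176 - 2×57 + 36)/3 = 32.67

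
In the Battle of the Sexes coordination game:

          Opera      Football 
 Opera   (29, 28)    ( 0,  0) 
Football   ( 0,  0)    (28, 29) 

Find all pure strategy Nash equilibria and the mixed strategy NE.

Pure NE: (Opera, Opera) and (Football, Football); Mixed NE: p = 0.5088, q = 0.4912

Work:
Check pure NE:
(Opera, Opera): (29, 28) - no unilateral deviation beneficial
(Football, Football): (28, 29) - no unilateral deviation beneficial
Mixed NE: P1 plays Opera with p = 0.5088, P2 plays Opera with q = 0.4912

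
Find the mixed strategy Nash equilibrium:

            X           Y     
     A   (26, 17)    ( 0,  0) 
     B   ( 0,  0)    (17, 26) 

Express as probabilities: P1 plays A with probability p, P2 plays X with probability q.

p = 0.6047, q = 0.3953

Work:
Find probabilities that make opponent indifferent:
P2 chooses q to make P1 indifferent between A and B
P1 chooses p to make P2 indifferent between X and Y
Mixed NE: P1 plays (A: 0.6047, B: 0.3953), P2 plays (X: 0.3953, Y: 0.6047)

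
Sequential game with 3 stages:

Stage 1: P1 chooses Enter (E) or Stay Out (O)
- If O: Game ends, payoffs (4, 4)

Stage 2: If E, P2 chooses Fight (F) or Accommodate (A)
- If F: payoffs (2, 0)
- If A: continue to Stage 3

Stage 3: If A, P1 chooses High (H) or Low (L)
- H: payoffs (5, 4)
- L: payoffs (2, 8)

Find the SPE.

SPE: (E, A, H); Outcome (5, 4)

Work:
Stage 3: P1 chooses H (5 vs 2)
Stage 2: P2: F->0, A->4 (anticipating H). Choose A
Stage 1: P1: O->4, E->5 (anticipating A, H). Choose E
SPE path: E -> A -> H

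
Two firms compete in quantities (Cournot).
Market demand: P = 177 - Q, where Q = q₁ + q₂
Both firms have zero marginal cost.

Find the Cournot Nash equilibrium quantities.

q₁* = q₂* = 59.0; P* = 59.0

Work:
Profit: π_i = P·q_i = (a - q_i - q_j)·q_i
FOC: ∂π_i/∂q_i = a - 2q_i - q_j = 0
Reaction function: q_i = (177 - q_j)/2
Symmetry: q* = 177/3 = 59.0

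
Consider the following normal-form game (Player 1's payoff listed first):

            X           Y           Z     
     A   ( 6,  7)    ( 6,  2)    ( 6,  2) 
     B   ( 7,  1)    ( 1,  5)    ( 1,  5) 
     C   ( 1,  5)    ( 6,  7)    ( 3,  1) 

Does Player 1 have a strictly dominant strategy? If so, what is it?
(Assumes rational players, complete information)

No strictly dominant strategy exists for Player 1

Work:
A strategy strictly dominates another if it gives a strictly higher payoff against every opponent action. Compare each pair of P1's strategies column-by-column:
  A vs B: [6 vs 7, 6 vs 1, 6 vs 1] → A does not strictly dominate B (column X: 6 ≤ 7)
  A vs C: [6 vs 1, 6 vs 6, 6 vs 3] → A does not strictly dominate C (column Y: 6 ≤ 6)
  B vs A: [7 vs 6, 1 vs 6, 1 vs 6] → B does not strictly dominate A (column Y: 1 ≤ 6)
  B vs C: [7 vs 1, 1 vs 6, 1 vs 3] → B does not strictly dominate C (column Y: 1 ≤ 6)
  C vs A: [1 vs 6, 6 vs 6, 3 vs 6] → C does not strictly dominate A (column X: 1 ≤ 6)
  C vs B: [1 vs 7, 6 vs 1, 3 vs 1] → C does not strictly dominate B (column X: 1 ≤ 7)
No single strategy strictly dominates all others → no strictly dominant strategy.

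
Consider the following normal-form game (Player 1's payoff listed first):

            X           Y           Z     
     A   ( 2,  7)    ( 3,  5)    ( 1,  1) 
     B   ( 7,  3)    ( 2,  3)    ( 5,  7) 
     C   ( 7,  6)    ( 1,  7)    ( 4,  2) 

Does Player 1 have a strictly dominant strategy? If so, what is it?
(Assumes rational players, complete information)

No strictly dominant strategy exists for Player 1

Work:
A strategy strictly dominates another if it gives a strictly higher payoff against every opponent action. Compare each pair of P1's strategies column-by-column:
  A vs B: [2 vs 7, 3 vs 2, 1 vs 5] → A does not strictly dominate B (column X: 2 ≤ 7)
  A vs C: [2 vs 7, 3 vs 1, 1 vs 4] → A does not strictly dominate C (column X: 2 ≤ 7)
  B vs A: [7 vs 2, 2 vs 3, 5 vs 1] → B does not strictly dominate A (column Y: 2 ≤ 3)
  B vs C: [7 vs 7, 2 vs 1, 5 vs 4] → B does not strictly dominate C (column X: 7 ≤ 7)
  C vs A: [7 vs 2, 1 vs 3, 4 vs 1] → C does not strictly dominate A (column Y: 1 ≤ 3)
  C vs B: [7 vs 7, 1 vs 2, 4 vs 5] → C does not strictly dominate B (column X: 7 ≤ 7)
No single strategy strictly dominates all others → no strictly dominant strategy.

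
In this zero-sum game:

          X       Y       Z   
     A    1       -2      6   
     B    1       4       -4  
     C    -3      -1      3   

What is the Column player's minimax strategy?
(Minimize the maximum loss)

Column should play X, value = 1

Work:
Column player minimizes Row's maximum payoff:
Column X: max payoff to Row = 1
Column Y: max payoff to Row = 4
Column Z: max payoff to Row = 6
Minimum is 1, achieved by column X.
Minimax strategy: X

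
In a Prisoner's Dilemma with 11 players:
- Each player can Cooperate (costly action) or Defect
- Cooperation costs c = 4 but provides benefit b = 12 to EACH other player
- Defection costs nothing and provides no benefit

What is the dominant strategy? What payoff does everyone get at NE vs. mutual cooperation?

Dominant: Defect; NE payoff = 0; Coop payoff = 116

Work:
Defect dominates (saves cost c = 4, benefit to others is external)
NE: All defect → everyone gets 0
If all cooperate: each receives (10)×12 - 4 = 116
Social dilemma: 116 > 0 but NE gives 0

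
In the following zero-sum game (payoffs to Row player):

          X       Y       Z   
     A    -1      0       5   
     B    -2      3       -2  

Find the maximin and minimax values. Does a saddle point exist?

Maximin = -1, Minimax = -1, Saddle: True

Work:
Row minimums: [-1, -2] → maximin = -1
Column maximums: [-1, 3, 5] → minimax = -1
Saddle point exists! Game value = -1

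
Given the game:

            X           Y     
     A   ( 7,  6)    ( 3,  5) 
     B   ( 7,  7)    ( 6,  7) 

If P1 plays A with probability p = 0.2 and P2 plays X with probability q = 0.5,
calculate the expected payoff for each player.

E[P1] = 6.2, E[P2] = 6.7

Work:
E[P1] = p·q·π₁(A,X) + p·(1-q)·π₁(A,Y) + (1-p)·q·π₁(B,X) + (1-p)·(1-q)·π₁(B,Y)
= 0.2·0.5·7 + 0.2·0.5·3 + 0.8·0.5·7 + 0.8·0.5·6
= 6.2

E[P2] = 6.7 (similar calculation)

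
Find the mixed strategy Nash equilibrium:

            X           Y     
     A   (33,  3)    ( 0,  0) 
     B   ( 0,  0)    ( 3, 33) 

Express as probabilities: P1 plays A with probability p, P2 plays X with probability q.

p = 0.9167, q = 0.0833

Work:
Find probabilities that make opponent indifferent:
P2 chooses q to make P1 indifferent between A and B
P1 chooses p to make P2 indifferent between X and Y
Mixed NE: P1 plays (A: 0.9167, B: 0.0833), P2 plays (X: 0.0833, Y: 0.9167)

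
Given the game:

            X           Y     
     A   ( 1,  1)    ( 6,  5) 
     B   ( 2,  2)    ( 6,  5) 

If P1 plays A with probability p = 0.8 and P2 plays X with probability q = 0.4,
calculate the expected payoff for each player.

E[P1] = 4.08, E[P2] = 3.48

Work:
E[P1] = p·q·π₁(A,X) + p·(1-q)·π₁(A,Y) + (1-p)·q·π₁(B,X) + (1-p)·(1-q)·π₁(B,Y)
= 0.8·0.4·1 + 0.8·0.6·6 + 0.2·0.4·2 + 0.2·0.6·6
= 4.08

E[P2] = 3.48 (similar calculation)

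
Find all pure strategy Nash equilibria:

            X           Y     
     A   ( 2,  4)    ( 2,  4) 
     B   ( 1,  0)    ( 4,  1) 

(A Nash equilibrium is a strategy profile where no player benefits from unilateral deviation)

Nash equilibrium: (A, X), (B, Y)

Work:
Best responses:
  P1 vs X: payoffs [2, 1] → best response A (payoff 2)
  P1 vs Y: payoffs [2, 4] → best response B (payoff 4)
  P2 vs A: payoffs [4, 4] → best response X/Y (payoff 4)
  P2 vs B: payoffs [0, 1] → best response Y (payoff 1)
Mutual best responses: (A,X), (B,Y) → Nash equilibria.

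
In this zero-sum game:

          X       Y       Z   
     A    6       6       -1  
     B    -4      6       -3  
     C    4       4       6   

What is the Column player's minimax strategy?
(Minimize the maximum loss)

Column should play X or Y or Z (all achieve the minimum), value = 6

Work:
Column player minimizes Row's maximum payoff:
Column X: max payoff to Row = 6
Column Y: max payoff to Row = 6
Column Z: max payoff to Row = 6
Minimum is 6, achieved by columns X, Y, Z (tied).
Each of X or Y or Z is a minimax strategy.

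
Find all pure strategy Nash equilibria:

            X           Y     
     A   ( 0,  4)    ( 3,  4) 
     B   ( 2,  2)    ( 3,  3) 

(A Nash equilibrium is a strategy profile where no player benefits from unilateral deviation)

Nash equilibrium: (A, Y), (B, Y)

Work:
Best responses:
  P1 vs X: payoffs [0, 2] → best response B (payoff 2)
  P1 vs Y: payoffs [3, 3] → best response A/B (payoff 3)
  P2 vs A: payoffs [4, 4] → best response X/Y (payoff 4)
  P2 vs B: payoffs [2, 3] → best response Y (payoff 3)
Mutual best responses: (A,Y), (B,Y) → Nash equilibria.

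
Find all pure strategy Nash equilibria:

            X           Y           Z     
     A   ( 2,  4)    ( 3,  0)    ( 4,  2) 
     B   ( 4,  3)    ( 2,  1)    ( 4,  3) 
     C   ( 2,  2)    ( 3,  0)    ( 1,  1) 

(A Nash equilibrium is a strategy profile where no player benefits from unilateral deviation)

Nash equilibrium: (B, X), (B, Z)

Work:
Best responses:
  P1 vs X: payoffs [2, 4, 2] → best response B (payoff 4)
  P1 vs Y: payoffs [3, 2, 3] → best response A/C (payoff 3)
  P1 vs Z: payoffs [4, 4, 1] → best response A/B (payoff 4)
  P2 vs A: payoffs [4, 0, 2] → best response X (payoff 4)
  P2 vs B: payoffs [3, 1, 3] → best response X/Z (payoff 3)
  P2 vs C: payoffs [2, 0, 1] → best response X (payoff 2)
Mutual best responses: (B,X), (B,Z) → Nash equilibria.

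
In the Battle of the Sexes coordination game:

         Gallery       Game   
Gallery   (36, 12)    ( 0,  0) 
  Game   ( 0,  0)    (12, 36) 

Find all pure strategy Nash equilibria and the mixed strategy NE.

Pure NE: (Gallery, Gallery) and (Game, Game); Mixed NE: p = 0.75, q = 0.25

Work:
Check pure NE:
(Gallery, Gallery): (36, 12) - no unilateral deviation beneficial
(Game, Game): (12, 36) - no unilateral deviation beneficial
Mixed NE: P1 plays Gallery with p = 0.75, P2 plays Gallery with q = 0.25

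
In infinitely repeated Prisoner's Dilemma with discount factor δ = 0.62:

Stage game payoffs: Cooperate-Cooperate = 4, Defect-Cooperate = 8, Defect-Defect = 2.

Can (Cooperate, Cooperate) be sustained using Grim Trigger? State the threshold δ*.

δ* = 0.6667; since δ = 0.62 < 0.6667, cooperation cannot be sustained

Work:
For Grim Trigger:
Cooperate forever: 4/(1-δ)
Defect then punished: 8 + 2·δ/(1-δ)
Need: 4/(1-δ) ≥ 8 + 2·δ/(1-δ)
Solving: δ ≥ (T-R)/(T-P) = (8-4)/(8-2) = 0.6667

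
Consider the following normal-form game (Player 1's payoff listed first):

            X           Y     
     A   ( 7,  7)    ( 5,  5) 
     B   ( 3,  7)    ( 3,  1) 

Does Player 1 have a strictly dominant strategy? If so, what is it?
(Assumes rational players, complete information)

Yes, Player 1's strictly dominant strategy is A

Work:
A strategy strictly dominates another if it gives a strictly higher payoff against every opponent action. Compare each pair of P1's strategies column-by-column:
  A vs B: [7 vs 3, 5 vs 3] → A strictly dominates B
  B vs A: [3 vs 7, 3 vs 5] → B does not strictly dominate A (column X: 3 ≤ 7)
A strictly dominates every other strategy → strictly dominant.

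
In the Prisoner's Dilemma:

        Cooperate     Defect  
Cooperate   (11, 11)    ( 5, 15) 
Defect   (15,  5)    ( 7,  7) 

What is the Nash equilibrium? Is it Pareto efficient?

(Defect, Defect) is NE; not Pareto efficient

Work:
Defect dominates Cooperate for both players:
If P2 cooperates: Defect (15) > Cooperate (11)
If P2 defects: Defect (7) > Cooperate (5)
NE: (Defect, Defect) with payoff (7, 7)
But (Cooperate, Cooperate) = (11, 11) Pareto dominates (7, 7)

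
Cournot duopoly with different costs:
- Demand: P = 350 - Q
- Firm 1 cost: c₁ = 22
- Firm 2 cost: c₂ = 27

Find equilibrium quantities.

q₁* = 111.0, q₂* = 106.0

Work:
Reaction: q₁ = (350 - 22 - q₂)/2
Reaction: q₂ = (350 - 27 - q₁)/2
Solve simultaneously:
q₁* = (350 - 2×22 + 27)/3 = 111.0
q₂* = (350 - 2×27 + 22)/3 = 106.0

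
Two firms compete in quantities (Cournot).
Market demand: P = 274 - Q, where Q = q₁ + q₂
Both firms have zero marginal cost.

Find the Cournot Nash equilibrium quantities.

q₁* = q₂* = 91.33; P* = 91.33

Work:
Profit: π_i = P·q_i = (a - q_i - q_j)·q_i
FOC: ∂π_i/∂q_i = a - 2q_i - q_j = 0
Reaction function: q_i = (274 - q_j)/2
Symmetry: q* = 274/3 = 91.33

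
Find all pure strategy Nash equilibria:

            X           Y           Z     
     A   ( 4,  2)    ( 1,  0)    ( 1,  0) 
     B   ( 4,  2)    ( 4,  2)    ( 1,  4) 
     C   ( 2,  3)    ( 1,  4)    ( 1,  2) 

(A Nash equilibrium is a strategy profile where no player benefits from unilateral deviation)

Nash equilibrium: (A, X), (B, Z)

Work:
Best responses:
  P1 vs X: payoffs [4, 4, 2] → best response A/B (payoff 4)
  P1 vs Y: payoffs [1, 4, 1] → best response B (payoff 4)
  P1 vs Z: payoffs [1, 1, 1] → best response A/B/C (payoff 1)
  P2 vs A: payoffs [2, 0, 0] → best response X (payoff 2)
  P2 vs B: payoffs [2, 2, 4] → best response Z (payoff 4)
  P2 vs C: payoffs [3, 4, 2] → best response Y (payoff 4)
Mutual best responses: (A,X), (B,Z) → Nash equilibria.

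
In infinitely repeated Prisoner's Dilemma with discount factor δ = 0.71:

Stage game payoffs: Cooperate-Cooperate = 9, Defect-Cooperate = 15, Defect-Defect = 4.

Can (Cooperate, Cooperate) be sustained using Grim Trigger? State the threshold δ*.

δ* = 0.5455; since δ = 0.71 ≥ 0.5455, cooperation can be sustained

Work:
For Grim Trigger:
Cooperate forever: 9/(1-δ)
Defect then punished: 15 + 4·δ/(1-δ)
Need: 9/(1-δ) ≥ 15 + 4·δ/(1-δ)
Solving: δ ≥ (T-R)/(T-P) = (15-9)/(15-4) = 0.5455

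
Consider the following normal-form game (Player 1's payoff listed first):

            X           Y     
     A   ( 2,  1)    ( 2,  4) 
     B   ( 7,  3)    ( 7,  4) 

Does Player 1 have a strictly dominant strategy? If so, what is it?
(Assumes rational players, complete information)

Yes, Player 1's strictly dominant strategy is B

Work:
A strategy strictly dominates another if it gives a strictly higher payoff against every opponent action. Compare each pair of P1's strategies column-by-column:
  A vs B: [2 vs 7, 2 vs 7] → A does not strictly dominate B (column X: 2 ≤ 7)
  B vs A: [7 vs 2, 7 vs 2] → B strictly dominates A
B strictly dominates every other strategy → strictly dominant.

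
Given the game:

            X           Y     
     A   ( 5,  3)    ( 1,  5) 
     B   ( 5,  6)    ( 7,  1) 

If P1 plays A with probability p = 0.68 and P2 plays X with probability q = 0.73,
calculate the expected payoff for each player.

E[P1] = 4.4384, E[P2] = 3.8952

Work:
E[P1] = p·q·π₁(A,X) + p·(1-q)·π₁(A,Y) + (1-p)·q·π₁(B,X) + (1-p)·(1-q)·π₁(B,Y)
= 0.68·0.73·5 + 0.68·0.27·1 + 0.32·0.73·5 + 0.32·0.27·7
= 4.4384

E[P2] = 3.8952 (similar calculation)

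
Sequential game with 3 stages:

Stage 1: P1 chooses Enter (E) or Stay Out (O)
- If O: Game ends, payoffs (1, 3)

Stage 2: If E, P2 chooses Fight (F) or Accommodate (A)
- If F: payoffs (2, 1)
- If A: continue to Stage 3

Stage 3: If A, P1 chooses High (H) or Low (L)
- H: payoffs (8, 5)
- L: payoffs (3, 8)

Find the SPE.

SPE: (E, A, H); Outcome (8, 5)

Work:
Stage 3: P1 chooses H (8 vs 3)
Stage 2: P2: F->1, A->5 (anticipating H). Choose A
Stage 1: P1: O->1, E->8 (anticipating A, H). Choose E
SPE path: E -> A -> H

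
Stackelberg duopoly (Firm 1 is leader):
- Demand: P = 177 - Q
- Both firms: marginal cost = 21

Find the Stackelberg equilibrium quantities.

q₁* (leader) = 78.0, q₂* (follower) = 39.0

Work:
Follower's reaction: q₂ = (a - c - q₁)/2
Leader substitutes: π₁ = q₁·(a - q₁ - (a-c-q₁)/2 - c)
FOC: q₁* = (177 - 21)/2 = 78.00
Then: q₂* = (177 - 21 - 78.0)/2 = 39.00
Leader has first-mover advantage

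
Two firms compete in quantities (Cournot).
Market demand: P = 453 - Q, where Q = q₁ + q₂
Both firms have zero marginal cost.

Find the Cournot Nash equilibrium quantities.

q₁* = q₂* = 151.0; P* = 151.0

Work:
Profit: π_i = P·q_i = (a - q_i - q_j)·q_i
FOC: ∂π_i/∂q_i = a - 2q_i - q_j = 0
Reaction function: q_i = (453 - q_j)/2
Symmetry: q* = 453/3 = 151.0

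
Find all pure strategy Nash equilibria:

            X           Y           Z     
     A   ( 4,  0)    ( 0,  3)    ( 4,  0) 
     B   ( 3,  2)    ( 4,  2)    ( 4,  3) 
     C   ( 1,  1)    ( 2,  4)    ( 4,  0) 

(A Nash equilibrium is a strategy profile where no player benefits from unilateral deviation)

Nash equilibrium: (B, Z)

Work:
Best responses:
  P1 vs X: payoffs [4, 3, 1] → best response A (payoff 4)
  P1 vs Y: payoffs [0, 4, 2] → best response B (payoff 4)
  P1 vs Z: payoffs [4, 4, 4] → best response A/B/C (payoff 4)
  P2 vs A: payoffs [0, 3, 0] → best response Y (payoff 3)
  P2 vs B: payoffs [2, 2, 3] → best response Z (payoff 3)
  P2 vs C: payoffs [1, 4, 0] → best response Y (payoff 4)
Mutual best responses: (B,Z) → Nash equilibria.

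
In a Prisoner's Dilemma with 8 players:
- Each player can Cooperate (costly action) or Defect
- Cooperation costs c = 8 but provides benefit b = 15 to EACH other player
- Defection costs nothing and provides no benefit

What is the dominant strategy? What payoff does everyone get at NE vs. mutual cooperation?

Dominant: Defect; NE payoff = 0; Coop payoff = 97

Work:
Defect dominates (saves cost c = 8, benefit to others is external)
NE: All defect → everyone gets 0
If all cooperate: each receives (7)×15 - 8 = 97
Social dilemma: 97 > 0 but NE gives 0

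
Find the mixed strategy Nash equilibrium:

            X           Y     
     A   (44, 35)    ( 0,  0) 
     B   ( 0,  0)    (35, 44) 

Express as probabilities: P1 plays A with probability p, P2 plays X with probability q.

p = 0.557, q = 0.443

Work:
Find probabilities that make opponent indifferent:
P2 chooses q to make P1 indifferent between A and B
P1 chooses p to make P2 indifferent between X and Y
Mixed NE: P1 plays (A: 0.557, B: 0.443), P2 plays (X: 0.443, Y: 0.557)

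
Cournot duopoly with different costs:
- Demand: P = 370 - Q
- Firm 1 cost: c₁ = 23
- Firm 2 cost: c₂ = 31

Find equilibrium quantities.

q₁* = 118.33, q₂* = 110.33

Work:
Reaction: q₁ = (370 - 23 - q₂)/2
Reaction: q₂ = (370 - 31 - q₁)/2
Solve simultaneously:
q₁* = (370 - 2×23 + 31)/3 = 118.33
q₂* = (370 - 2×31 + 23)/3 = 110.33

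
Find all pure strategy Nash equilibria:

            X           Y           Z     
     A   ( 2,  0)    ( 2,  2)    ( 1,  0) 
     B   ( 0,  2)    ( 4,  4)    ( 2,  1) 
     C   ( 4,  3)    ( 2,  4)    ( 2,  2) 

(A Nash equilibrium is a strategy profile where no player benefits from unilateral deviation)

Nash equilibrium: (B, Y)

Work:
Best responses:
  P1 vs X: payoffs [2, 0, 4] → best response C (payoff 4)
  P1 vs Y: payoffs [2, 4, 2] → best response B (payoff 4)
  P1 vs Z: payoffs [1, 2, 2] → best response B/C (payoff 2)
  P2 vs A: payoffs [0, 2, 0] → best response Y (payoff 2)
  P2 vs B: payoffs [2, 4, 1] → best response Y (payoff 4)
  P2 vs C: payoffs [3, 4, 2] → best response Y (payoff 4)
Mutual best responses: (B,Y) → Nash equilibria.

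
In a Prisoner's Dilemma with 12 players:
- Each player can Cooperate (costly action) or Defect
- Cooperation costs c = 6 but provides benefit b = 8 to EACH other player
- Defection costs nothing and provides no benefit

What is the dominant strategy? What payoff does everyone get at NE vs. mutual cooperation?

Dominant: Defect; NE payoff = 0; Coop payoff = 82

Work:
Defect dominates (saves cost c = 6, benefit to others is external)
NE: All defect → everyone gets 0
If all cooperate: each receives (11)×8 - 6 = 82
Social dilemma: 82 > 0 but NE gives 0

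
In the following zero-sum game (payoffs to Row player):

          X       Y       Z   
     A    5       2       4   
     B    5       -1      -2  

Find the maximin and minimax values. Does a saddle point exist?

Maximin = 2, Minimax = 2, Saddle: True

Work:
Row minimums: [2, -2] → maximin = 2
Column maximums: [5, 2, 4] → minimax = 2
Saddle point exists! Game value = 2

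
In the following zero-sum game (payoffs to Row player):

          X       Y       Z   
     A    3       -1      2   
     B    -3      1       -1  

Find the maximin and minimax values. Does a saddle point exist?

Maximin = -1, Minimax = 1, Saddle: False

Work:
Row minimums: [-1, -3] → maximin = -1
Column maximums: [3, 1, 2] → minimax = 1
No saddle point (maximin ≠ minimax). Mixed strategy needed.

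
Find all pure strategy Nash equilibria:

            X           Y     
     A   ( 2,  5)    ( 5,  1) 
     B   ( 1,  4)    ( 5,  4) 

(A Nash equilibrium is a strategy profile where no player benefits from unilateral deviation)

Nash equilibrium: (A, X), (B, Y)

Work:
Best responses:
  P1 vs X: payoffs [2, 1] → best response A (payoff 2)
  P1 vs Y: payoffs [5, 5] → best response A/B (payoff 5)
  P2 vs A: payoffs [5, 1] → best response X (payoff 5)
  P2 vs B: payoffs [4, 4] → best response X/Y (payoff 4)
Mutual best responses: (A,X), (B,Y) → Nash equilibria.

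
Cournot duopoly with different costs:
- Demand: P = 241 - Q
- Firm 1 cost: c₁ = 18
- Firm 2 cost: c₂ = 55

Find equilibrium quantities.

q₁* = 86.67, q₂* = 49.67

Work:
Reaction: q₁ = (241 - 18 - q₂)/2
Reaction: q₂ = (241 - 55 - q₁)/2
Solve simultaneously:
q₁* = (241 - 2×18 + 55)/3 = 86.67
q₂* = (241 - 2×55 + 18)/3 = 49.67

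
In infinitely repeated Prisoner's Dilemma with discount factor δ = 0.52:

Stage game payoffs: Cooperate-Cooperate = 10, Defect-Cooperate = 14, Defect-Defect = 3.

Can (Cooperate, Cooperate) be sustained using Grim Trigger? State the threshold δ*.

δ* = 0.3636; since δ = 0.52 ≥ 0.3636, cooperation can be sustained

Work:
For Grim Trigger:
Cooperate forever: 10/(1-δ)
Defect then punished: 14 + 3·δ/(1-δ)
Need: 10/(1-δ) ≥ 14 + 3·δ/(1-δ)
Solving: δ ≥ (T-R)/(T-P) = (14-10)/(14-3) = 0.3636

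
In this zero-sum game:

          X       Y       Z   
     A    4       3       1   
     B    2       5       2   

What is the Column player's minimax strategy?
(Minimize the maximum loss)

Column should play Z, value = 2

Work:
Column player minimizes Row's maximum payoff:
Column X: max payoff to Row = 4
Column Y: max payoff to Row = 5
Column Z: max payoff to Row = 2
Minimum is 2, achieved by column Z.
Minimax strategy: Z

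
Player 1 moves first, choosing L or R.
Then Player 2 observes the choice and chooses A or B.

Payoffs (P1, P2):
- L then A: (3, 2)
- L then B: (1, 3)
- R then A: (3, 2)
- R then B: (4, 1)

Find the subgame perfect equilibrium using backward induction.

P1 plays R, P2 plays B after L and A after R; Payoff (3, 2)

Work:
Backward induction:
After L: P2 chooses B → P1 gets 1
After R: P2 chooses A → P1 gets 3
P1 chooses R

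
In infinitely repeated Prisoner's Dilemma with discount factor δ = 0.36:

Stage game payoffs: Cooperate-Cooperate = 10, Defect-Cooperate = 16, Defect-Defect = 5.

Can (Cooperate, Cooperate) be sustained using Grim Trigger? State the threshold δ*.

δ* = 0.5455; since δ = 0.36 < 0.5455, cooperation cannot be sustained

Work:
For Grim Trigger:
Cooperate forever: 10/(1-δ)
Defect then punished: 16 + 5·δ/(1-δ)
Need: 10/(1-δ) ≥ 16 + 5·δ/(1-δ)
Solving: δ ≥ (T-R)/(T-P) = (16-10)/(16-5) = 0.5455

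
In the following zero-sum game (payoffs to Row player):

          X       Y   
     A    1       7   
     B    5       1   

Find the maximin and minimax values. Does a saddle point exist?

Maximin = 1, Minimax = 5, Saddle: False

Work:
Row minimums: [1, 1] → maximin = 1
Column maximums: [5, 7] → minimax = 5
No saddle point (maximin ≠ minimax). Mixed strategy needed.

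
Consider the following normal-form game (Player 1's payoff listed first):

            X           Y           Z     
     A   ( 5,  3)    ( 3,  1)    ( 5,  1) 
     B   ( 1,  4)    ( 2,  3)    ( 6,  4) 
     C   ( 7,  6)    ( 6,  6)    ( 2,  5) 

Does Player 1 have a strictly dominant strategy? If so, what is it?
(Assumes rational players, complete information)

No strictly dominant strategy exists for Player 1

Work:
A strategy strictly dominates another if it gives a strictly higher payoff against every opponent action. Compare each pair of P1's strategies column-by-column:
  A vs B: [5 vs 1, 3 vs 2, 5 vs 6] → A does not strictly dominate B (column Z: 5 ≤ 6)
  A vs C: [5 vs 7, 3 vs 6, 5 vs 2] → A does not strictly dominate C (column X: 5 ≤ 7)
  B vs A: [1 vs 5, 2 vs 3, 6 vs 5] → B does not strictly dominate A (column X: 1 ≤ 5)
  B vs C: [1 vs 7, 2 vs 6, 6 vs 2] → B does not strictly dominate C (column X: 1 ≤ 7)
  C vs A: [7 vs 5, 6 vs 3, 2 vs 5] → C does not strictly dominate A (column Z: 2 ≤ 5)
  C vs B: [7 vs 1, 6 vs 2, 2 vs 6] → C does not strictly dominate B (column Z: 2 ≤ 6)
No single strategy strictly dominates all others → no strictly dominant strategy.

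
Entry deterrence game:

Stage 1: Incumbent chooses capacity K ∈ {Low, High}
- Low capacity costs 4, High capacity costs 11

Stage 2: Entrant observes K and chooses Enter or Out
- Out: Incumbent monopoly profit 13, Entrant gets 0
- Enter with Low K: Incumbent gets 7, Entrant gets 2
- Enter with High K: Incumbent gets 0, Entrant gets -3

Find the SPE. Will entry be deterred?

SPE: (Low, Enter|Low, Out|High); Entry not deterred. Incumbent net profit = 3, Entrant gets 2

Work:
After Low K: Entrant enters (2 > 0)
After High K: Entrant stays out (-3 < 0)
Incumbent: Low → 7−4=3, High → 13−11=2
Incumbent chooses Low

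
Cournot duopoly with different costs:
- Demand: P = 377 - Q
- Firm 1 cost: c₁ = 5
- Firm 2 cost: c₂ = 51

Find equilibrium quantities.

q₁* = 139.33, q₂* = 93.33

Work:
Reaction: q₁ = (377 - 5 - q₂)/2
Reaction: q₂ = (377 - 51 - q₁)/2
Solve simultaneously:
q₁* = (377 - 2×5 + 51)/3 = 139.33
q₂* = (377 - 2×51 + 5)/3 = 93.33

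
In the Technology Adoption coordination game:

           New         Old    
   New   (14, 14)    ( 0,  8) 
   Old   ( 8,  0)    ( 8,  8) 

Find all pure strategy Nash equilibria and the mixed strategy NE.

Pure NE: (New, New) and (Old, Old); Mixed NE: p = 0.5714, q = 0.5714

Work:
Check pure NE:
(New, New): (14, 14) - no unilateral deviation beneficial
(Old, Old): (8, 8) - no unilateral deviation beneficial
Mixed NE: P1 plays New with p = 0.5714, P2 plays New with q = 0.5714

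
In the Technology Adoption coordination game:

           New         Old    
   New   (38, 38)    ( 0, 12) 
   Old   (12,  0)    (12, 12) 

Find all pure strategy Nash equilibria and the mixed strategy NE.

Pure NE: (New, New) and (Old, Old); Mixed NE: p = 0.3158, q = 0.3158

Work:
Check pure NE:
(New, New): (38, 38) - no unilateral deviation beneficial
(Old, Old): (12, 12) - no unilateral deviation beneficial
Mixed NE: P1 plays New with p = 0.3158, P2 plays New with q = 0.3158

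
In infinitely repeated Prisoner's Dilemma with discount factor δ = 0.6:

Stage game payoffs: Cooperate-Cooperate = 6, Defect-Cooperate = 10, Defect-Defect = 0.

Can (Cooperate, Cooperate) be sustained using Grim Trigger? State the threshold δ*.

δ* = 0.4; since δ = 0.6 ≥ 0.4, cooperation can be sustained

Work:
For Grim Trigger:
Cooperate forever: 6/(1-δ)
Defect then punished: 10 + 0·δ/(1-δ)
Need: 6/(1-δ) ≥ 10 + 0·δ/(1-δ)
Solving: δ ≥ (T-R)/(T-P) = (10-6)/(10-0) = 0.4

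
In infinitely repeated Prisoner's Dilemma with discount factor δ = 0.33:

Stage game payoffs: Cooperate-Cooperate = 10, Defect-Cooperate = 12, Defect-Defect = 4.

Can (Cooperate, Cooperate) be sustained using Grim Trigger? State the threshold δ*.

δ* = 0.25; since δ = 0.33 ≥ 0.25, cooperation can be sustained

Work:
For Grim Trigger:
Cooperate forever: 10/(1-δ)
Defect then punished: 12 + 4·δ/(1-δ)
Need: 10/(1-δ) ≥ 12 + 4·δ/(1-δ)
Solving: δ ≥ (T-R)/(T-P) = (12-10)/(12-4) = 0.25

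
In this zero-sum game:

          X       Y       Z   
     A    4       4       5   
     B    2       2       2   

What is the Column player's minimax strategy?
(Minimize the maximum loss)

Column should play X or Y (all achieve the minimum), value = 4

Work:
Column player minimizes Row's maximum payoff:
Column X: max payoff to Row = 4
Column Y: max payoff to Row = 4
Column Z: max payoff to Row = 5
Minimum is 4, achieved by columns X, Y (tied).
Each of X or Y is a minimax strategy.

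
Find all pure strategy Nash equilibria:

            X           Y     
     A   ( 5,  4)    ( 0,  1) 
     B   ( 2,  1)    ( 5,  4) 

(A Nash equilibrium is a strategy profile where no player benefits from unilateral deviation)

Nash equilibrium: (A, X), (B, Y)

Work:
Best responses:
  P1 vs X: payoffs [5, 2] → best response A (payoff 5)
  P1 vs Y: payoffs [0, 5] → best response B (payoff 5)
  P2 vs A: payoffs [4, 1] → best response X (payoff 4)
  P2 vs B: payoffs [1, 4] → best response Y (payoff 4)
Mutual best responses: (A,X), (B,Y) → Nash equilibria.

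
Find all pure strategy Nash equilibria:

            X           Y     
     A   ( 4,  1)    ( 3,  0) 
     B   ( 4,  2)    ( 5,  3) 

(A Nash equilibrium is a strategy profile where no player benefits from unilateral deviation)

Nash equilibrium: (A, X), (B, Y)

Work:
Best responses:
  P1 vs X: payoffs [4, 4] → best response A/B (payoff 4)
  P1 vs Y: payoffs [3, 5] → best response B (payoff 5)
  P2 vs A: payoffs [1, 0] → best response X (payoff 1)
  P2 vs B: payoffs [2, 3] → best response Y (payoff 3)
Mutual best responses: (A,X), (B,Y) → Nash equilibria.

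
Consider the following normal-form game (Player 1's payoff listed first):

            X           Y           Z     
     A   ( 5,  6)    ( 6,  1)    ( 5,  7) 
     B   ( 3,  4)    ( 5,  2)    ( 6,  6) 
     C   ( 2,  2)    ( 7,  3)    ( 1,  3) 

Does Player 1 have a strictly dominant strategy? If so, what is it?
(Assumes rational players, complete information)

No strictly dominant strategy exists for Player 1

Work:
A strategy strictly dominates another if it gives a strictly higher payoff against every opponent action. Compare each pair of P1's strategies column-by-column:
  A vs B: [5 vs 3, 6 vs 5, 5 vs 6] → A does not strictly dominate B (column Z: 5 ≤ 6)
  A vs C: [5 vs 2, 6 vs 7, 5 vs 1] → A does not strictly dominate C (column Y: 6 ≤ 7)
  B vs A: [3 vs 5, 5 vs 6, 6 vs 5] → B does not strictly dominate A (column X: 3 ≤ 5)
  B vs C: [3 vs 2, 5 vs 7, 6 vs 1] → B does not strictly dominate C (column Y: 5 ≤ 7)
  C vs A: [2 vs 5, 7 vs 6, 1 vs 5] → C does not strictly dominate A (column X: 2 ≤ 5)
  C vs B: [2 vs 3, 7 vs 5, 1 vs 6] → C does not strictly dominate B (column X: 2 ≤ 3)
No single strategy strictly dominates all others → no strictly dominant strategy.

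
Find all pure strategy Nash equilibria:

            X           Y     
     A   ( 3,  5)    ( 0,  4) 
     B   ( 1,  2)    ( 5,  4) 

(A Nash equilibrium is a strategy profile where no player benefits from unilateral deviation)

Nash equilibrium: (A, X), (B, Y)

Work:
Best responses:
  P1 vs X: payoffs [3, 1] → best response A (payoff 3)
  P1 vs Y: payoffs [0, 5] → best response B (payoff 5)
  P2 vs A: payoffs [5, 4] → best response X (payoff 5)
  P2 vs B: payoffs [2, 4] → best response Y (payoff 4)
Mutual best responses: (A,X), (B,Y) → Nash equilibria.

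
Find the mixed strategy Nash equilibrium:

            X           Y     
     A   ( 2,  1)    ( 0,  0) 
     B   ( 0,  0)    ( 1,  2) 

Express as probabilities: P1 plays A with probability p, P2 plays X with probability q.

p = 0.6667, q = 0.3333

Work:
Find probabilities that make opponent indifferent:
P2 chooses q to make P1 indifferent between A and B
P1 chooses p to make P2 indifferent between X and Y
Mixed NE: P1 plays (A: 0.6667, B: 0.3333), P2 plays (X: 0.3333, Y: 0.6667)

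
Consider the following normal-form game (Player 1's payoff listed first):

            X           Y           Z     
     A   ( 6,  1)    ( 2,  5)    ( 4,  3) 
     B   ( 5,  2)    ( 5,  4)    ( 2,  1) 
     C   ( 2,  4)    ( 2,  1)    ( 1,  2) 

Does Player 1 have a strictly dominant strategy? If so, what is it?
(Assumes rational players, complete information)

No strictly dominant strategy exists for Player 1

Work:
A strategy strictly dominates another if it gives a strictly higher payoff against every opponent action. Compare each pair of P1's strategies column-by-column:
  A vs B: [6 vs 5, 2 vs 5, 4 vs 2] → A does not strictly dominate B (column Y: 2 ≤ 5)
  A vs C: [6 vs 2, 2 vs 2, 4 vs 1] → A does not strictly dominate C (column Y: 2 ≤ 2)
  B vs A: [5 vs 6, 5 vs 2, 2 vs 4] → B does not strictly dominate A (column X: 5 ≤ 6)
  B vs C: [5 vs 2, 5 vs 2, 2 vs 1] → B strictly dominates C
  C vs A: [2 vs 6, 2 vs 2, 1 vs 4] → C does not strictly dominate A (column X: 2 ≤ 6)
  C vs B: [2 vs 5, 2 vs 5, 1 vs 2] → C does not strictly dominate B (column X: 2 ≤ 5)
No single strategy strictly dominates all others → no strictly dominant strategy.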